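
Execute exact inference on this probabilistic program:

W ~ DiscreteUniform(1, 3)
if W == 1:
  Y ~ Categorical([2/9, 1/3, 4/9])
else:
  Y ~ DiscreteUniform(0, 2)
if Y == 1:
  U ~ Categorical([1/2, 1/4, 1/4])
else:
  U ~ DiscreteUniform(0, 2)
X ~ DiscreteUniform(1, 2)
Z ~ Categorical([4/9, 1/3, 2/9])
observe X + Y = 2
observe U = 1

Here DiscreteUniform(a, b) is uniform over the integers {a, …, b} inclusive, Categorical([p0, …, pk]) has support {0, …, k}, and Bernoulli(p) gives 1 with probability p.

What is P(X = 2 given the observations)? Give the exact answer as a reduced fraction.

Enumerate traces; 18 have nonzero weight after conditioning:
  (W=1, Y=0, U=1, X=2, Z=0) weight 4/729
  (W=1, Y=0, U=1, X=2, Z=1) weight 1/243
  (W=1, Y=0, U=1, X=2, Z=2) weight 2/729
  (W=1, Y=1, U=1, X=1, Z=0) weight 1/162
  (W=1, Y=1, U=1, X=1, Z=1) weight 1/216
  (W=1, Y=1, U=1, X=1, Z=2) weight 1/324
  (W=2, Y=0, U=1, X=2, Z=0) weight 2/243
  (W=2, Y=0, U=1, X=2, Z=1) weight 1/162
  … 10 more
Group by X:
  weight(X=1) = 1/24
  weight(X=2) = 4/81
Total weight = 1/24 + 4/81 = 59/648
P(X=1 | obs) = 1/24 / 59/648 = 27/59
P(X=2 | obs) = 4/81 / 59/648 = 32/59

P(X = 2 | obs) = 32/59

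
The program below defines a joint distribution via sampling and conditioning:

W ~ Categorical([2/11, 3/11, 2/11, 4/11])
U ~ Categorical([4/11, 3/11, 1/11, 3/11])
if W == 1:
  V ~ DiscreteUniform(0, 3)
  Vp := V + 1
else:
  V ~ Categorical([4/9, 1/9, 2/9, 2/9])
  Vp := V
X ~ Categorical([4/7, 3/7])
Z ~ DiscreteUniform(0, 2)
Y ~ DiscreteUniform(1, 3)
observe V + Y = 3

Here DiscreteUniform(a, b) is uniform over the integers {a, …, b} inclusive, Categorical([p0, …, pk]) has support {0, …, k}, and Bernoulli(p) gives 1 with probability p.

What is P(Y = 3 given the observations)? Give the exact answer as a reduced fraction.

Enumerate traces; 288 have nonzero weight after conditioning:
  (W=0, U=0, V=0, X=0, Z=0, Y=3) weight 128/68607
  (W=0, U=0, V=0, X=0, Z=1, Y=3) weight 128/68607
  (W=0, U=0, V=0, X=0, Z=2, Y=3) weight 128/68607
  (W=0, U=0, V=0, X=1, Z=0, Y=3) weight 32/22869
  (W=0, U=0, V=0, X=1, Z=1, Y=3) weight 32/22869
  (W=0, U=0, V=0, X=1, Z=2, Y=3) weight 32/22869
  (W=0, U=0, V=1, X=0, Z=0, Y=2) weight 32/68607
  (W=0, U=0, V=1, X=0, Z=1, Y=2) weight 32/68607
  (W=0, U=0, V=2, X=0, Z=0, Y=1) weight 64/68607
  … 279 more
Group by Y:
  weight(Y=1) = 91/1188
  weight(Y=2) = 59/1188
  weight(Y=3) = 155/1188
Total weight = 91/1188 + 59/1188 + 155/1188 = 305/1188
P(Y=1 | obs) = 91/1188 / 305/1188 = 91/305
P(Y=2 | obs) = 59/1188 / 305/1188 = 59/305
P(Y=3 | obs) = 155/1188 / 305/1188 = 31/61

P(Y = 3 | obs) = 31/61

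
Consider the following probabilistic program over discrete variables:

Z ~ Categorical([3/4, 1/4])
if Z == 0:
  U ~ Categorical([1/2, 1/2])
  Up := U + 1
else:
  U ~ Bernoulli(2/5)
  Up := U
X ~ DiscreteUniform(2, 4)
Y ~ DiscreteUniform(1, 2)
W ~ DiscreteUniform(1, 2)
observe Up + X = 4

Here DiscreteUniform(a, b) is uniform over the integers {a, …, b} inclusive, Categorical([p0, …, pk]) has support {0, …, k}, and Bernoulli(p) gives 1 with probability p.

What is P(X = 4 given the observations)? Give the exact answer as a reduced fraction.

Enumerate traces; 16 have nonzero weight after conditioning:
  (Z=0, U=0, X=3, Y=1, W=1) weight 1/32
  (Z=0, U=0, X=3, Y=1, W=2) weight 1/32
  (Z=0, U=0, X=3, Y=2, W=1) weight 1/32
  (Z=0, U=0, X=3, Y=2, W=2) weight 1/32
  (Z=0, U=1, X=2, Y=1, W=1) weight 1/32
  (Z=0, U=1, X=2, Y=1, W=2) weight 1/32
  (Z=0, U=1, X=2, Y=2, W=1) weight 1/32
  (Z=0, U=1, X=2, Y=2, W=2) weight 1/32
  (Z=1, U=0, X=4, Y=1, W=1) weight 1/80
  … 7 more
Group by X:
  weight(X=2) = 1/8
  weight(X=3) = 19/120
  weight(X=4) = 1/20
Total weight = 1/8 + 19/120 + 1/20 = 1/3
P(X=2 | obs) = 1/8 / 1/3 = 3/8
P(X=3 | obs) = 19/120 / 1/3 = 19/40
P(X=4 | obs) = 1/20 / 1/3 = 3/20

P(X = 4 | obs) = 3/20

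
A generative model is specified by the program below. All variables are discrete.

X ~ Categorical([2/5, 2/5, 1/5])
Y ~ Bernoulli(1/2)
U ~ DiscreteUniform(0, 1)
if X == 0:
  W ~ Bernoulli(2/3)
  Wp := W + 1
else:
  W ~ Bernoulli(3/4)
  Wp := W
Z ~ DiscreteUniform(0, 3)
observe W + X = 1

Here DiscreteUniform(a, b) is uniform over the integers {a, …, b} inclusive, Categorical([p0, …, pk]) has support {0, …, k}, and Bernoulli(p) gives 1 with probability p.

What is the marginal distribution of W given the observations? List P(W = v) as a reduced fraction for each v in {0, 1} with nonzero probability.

P(W=0) = 3/11, P(W=1) = 8/11

Enumerate traces; 32 have nonzero weight after conditioning:
  (X=0, Y=0, U=0, W=1, Z=0) weight 1/60
  (X=0, Y=0, U=0, W=1, Z=1) weight 1/60
  (X=0, Y=0, U=0, W=1, Z=2) weight 1/60
  (X=0, Y=0, U=0, W=1, Z=3) weight 1/60
  (X=0, Y=0, U=1, W=1, Z=0) weight 1/60
  (X=0, Y=0, U=1, W=1, Z=1) weight 1/60
  (X=0, Y=0, U=1, W=1, Z=2) weight 1/60
  (X=0, Y=0, U=1, W=1, Z=3) weight 1/60
  (X=1, Y=0, U=0, W=0, Z=0) weight 1/160
  … 23 more
Group by W:
  weight(W=0) = 1/10
  weight(W=1) = 4/15
Total weight = 1/10 + 4/15 = 11/30
P(W=0 | obs) = 1/10 / 11/30 = 3/11
P(W=1 | obs) = 4/15 / 11/30 = 8/11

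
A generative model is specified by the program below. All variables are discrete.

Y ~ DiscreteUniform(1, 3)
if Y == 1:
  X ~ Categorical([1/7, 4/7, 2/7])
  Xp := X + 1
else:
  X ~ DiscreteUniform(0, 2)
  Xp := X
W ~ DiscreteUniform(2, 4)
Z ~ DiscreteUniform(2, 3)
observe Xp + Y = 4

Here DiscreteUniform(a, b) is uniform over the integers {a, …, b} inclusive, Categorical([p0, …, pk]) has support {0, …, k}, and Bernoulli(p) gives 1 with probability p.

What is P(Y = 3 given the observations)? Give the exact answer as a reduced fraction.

P(Y = 3 | obs) = 7/20

Enumerate traces; 18 have nonzero weight after conditioning:
  (Y=1, X=2, W=2, Z=2) weight 1/63
  (Y=1, X=2, W=2, Z=3) weight 1/63
  (Y=1, X=2, W=3, Z=2) weight 1/63
  (Y=1, X=2, W=3, Z=3) weight 1/63
  (Y=1, X=2, W=4, Z=2) weight 1/63
  (Y=1, X=2, W=4, Z=3) weight 1/63
  (Y=2, X=2, W=2, Z=2) weight 1/54
  (Y=2, X=2, W=2, Z=3) weight 1/54
  (Y=3, X=1, W=2, Z=2) weight 1/54
  … 9 more
Group by Y:
  weight(Y=1) = 2/21
  weight(Y=2) = 1/9
  weight(Y=3) = 1/9
Total weight = 2/21 + 1/9 + 1/9 = 20/63
P(Y=1 | obs) = 2/21 / 20/63 = 3/10
P(Y=2 | obs) = 1/9 / 20/63 = 7/20
P(Y=3 | obs) = 1/9 / 20/63 = 7/20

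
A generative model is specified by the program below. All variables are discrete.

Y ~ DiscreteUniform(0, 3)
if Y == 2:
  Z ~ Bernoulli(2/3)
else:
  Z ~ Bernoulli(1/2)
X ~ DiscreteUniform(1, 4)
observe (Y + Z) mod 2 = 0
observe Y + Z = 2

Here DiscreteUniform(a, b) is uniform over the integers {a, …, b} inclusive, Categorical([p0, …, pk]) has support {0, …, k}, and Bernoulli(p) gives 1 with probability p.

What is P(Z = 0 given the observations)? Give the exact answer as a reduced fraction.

P(Z = 0 | obs) = 2/5

Enumerate traces; 8 have nonzero weight after conditioning:
  (Y=1, Z=1, X=1) weight 1/32
  (Y=1, Z=1, X=2) weight 1/32
  (Y=1, Z=1, X=3) weight 1/32
  (Y=1, Z=1, X=4) weight 1/32
  (Y=2, Z=0, X=1) weight 1/48
  (Y=2, Z=0, X=2) weight 1/48
  (Y=2, Z=0, X=3) weight 1/48
  (Y=2, Z=0, X=4) weight 1/48
Group by Z:
  weight(Z=0) = 1/12
  weight(Z=1) = 1/8
Total weight = 1/12 + 1/8 = 5/24
P(Z=0 | obs) = 1/12 / 5/24 = 2/5
P(Z=1 | obs) = 1/8 / 5/24 = 3/5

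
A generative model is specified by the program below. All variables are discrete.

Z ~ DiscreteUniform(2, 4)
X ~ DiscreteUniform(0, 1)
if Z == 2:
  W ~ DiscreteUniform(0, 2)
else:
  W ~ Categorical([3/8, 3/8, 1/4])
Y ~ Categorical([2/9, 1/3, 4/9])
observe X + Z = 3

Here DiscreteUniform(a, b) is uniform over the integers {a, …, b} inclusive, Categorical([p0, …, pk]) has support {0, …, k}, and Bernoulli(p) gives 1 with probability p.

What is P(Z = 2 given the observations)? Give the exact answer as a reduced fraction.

P(Z = 2 | obs) = 1/2

Enumerate traces; 18 have nonzero weight after conditioning:
  (Z=2, X=1, W=0, Y=0) weight 1/81
  (Z=2, X=1, W=0, Y=1) weight 1/54
  (Z=2, X=1, W=0, Y=2) weight 2/81
  (Z=2, X=1, W=1, Y=0) weight 1/81
  (Z=2, X=1, W=1, Y=1) weight 1/54
  (Z=2, X=1, W=1, Y=2) weight 2/81
  (Z=2, X=1, W=2, Y=0) weight 1/81
  (Z=2, X=1, W=2, Y=1) weight 1/54
  (Z=3, X=0, W=0, Y=0) weight 1/72
  … 9 more
Group by Z:
  weight(Z=2) = 1/6
  weight(Z=3) = 1/6
Total weight = 1/6 + 1/6 = 1/3
P(Z=2 | obs) = 1/6 / 1/3 = 1/2
P(Z=3 | obs) = 1/6 / 1/3 = 1/2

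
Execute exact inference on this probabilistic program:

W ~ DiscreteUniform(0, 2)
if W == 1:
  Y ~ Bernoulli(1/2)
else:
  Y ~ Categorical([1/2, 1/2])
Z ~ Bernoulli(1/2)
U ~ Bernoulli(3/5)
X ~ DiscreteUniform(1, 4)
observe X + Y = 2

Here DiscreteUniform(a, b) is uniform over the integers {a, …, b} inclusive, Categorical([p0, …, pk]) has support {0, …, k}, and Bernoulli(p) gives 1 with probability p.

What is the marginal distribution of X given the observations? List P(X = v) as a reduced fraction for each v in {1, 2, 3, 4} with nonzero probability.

Enumerate traces; 24 have nonzero weight after conditioning:
  (W=0, Y=0, Z=0, U=0, X=2) weight 1/120
  (W=0, Y=0, Z=0, U=1, X=2) weight 1/80
  (W=0, Y=0, Z=1, U=0, X=2) weight 1/120
  (W=0, Y=0, Z=1, U=1, X=2) weight 1/80
  (W=0, Y=1, Z=0, U=0, X=1) weight 1/120
  (W=0, Y=1, Z=0, U=1, X=1) weight 1/80
  (W=0, Y=1, Z=1, U=0, X=1) weight 1/120
  (W=0, Y=1, Z=1, U=1, X=1) weight 1/80
  … 16 more
Group by X:
  weight(X=1) = 1/8
  weight(X=2) = 1/8
Total weight = 1/8 + 1/8 = 1/4
P(X=1 | obs) = 1/8 / 1/4 = 1/2
P(X=2 | obs) = 1/8 / 1/4 = 1/2

P(X=1) = 1/2, P(X=2) = 1/2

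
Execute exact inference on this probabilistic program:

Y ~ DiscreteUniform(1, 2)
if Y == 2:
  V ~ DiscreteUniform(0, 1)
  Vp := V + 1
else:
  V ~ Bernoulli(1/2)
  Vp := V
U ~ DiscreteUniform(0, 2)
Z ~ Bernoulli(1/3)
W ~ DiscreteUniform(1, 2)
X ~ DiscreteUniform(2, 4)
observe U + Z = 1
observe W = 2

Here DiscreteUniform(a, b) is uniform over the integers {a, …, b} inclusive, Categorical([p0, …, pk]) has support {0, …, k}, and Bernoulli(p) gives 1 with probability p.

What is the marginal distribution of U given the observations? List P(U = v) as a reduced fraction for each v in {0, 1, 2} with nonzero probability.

P(U=0) = 1/3, P(U=1) = 2/3

Enumerate traces; 24 have nonzero weight after conditioning:
  (Y=1, V=0, U=0, Z=1, W=2, X=2) weight 1/216
  (Y=1, V=0, U=0, Z=1, W=2, X=3) weight 1/216
  (Y=1, V=0, U=0, Z=1, W=2, X=4) weight 1/216
  (Y=1, V=0, U=1, Z=0, W=2, X=2) weight 1/108
  (Y=1, V=0, U=1, Z=0, W=2, X=3) weight 1/108
  (Y=1, V=0, U=1, Z=0, W=2, X=4) weight 1/108
  (Y=1, V=1, U=0, Z=1, W=2, X=2) weight 1/216
  (Y=1, V=1, U=0, Z=1, W=2, X=3) weight 1/216
  … 16 more
Group by U:
  weight(U=0) = 1/18
  weight(U=1) = 1/9
Total weight = 1/18 + 1/9 = 1/6
P(U=0 | obs) = 1/18 / 1/6 = 1/3
P(U=1 | obs) = 1/9 / 1/6 = 2/3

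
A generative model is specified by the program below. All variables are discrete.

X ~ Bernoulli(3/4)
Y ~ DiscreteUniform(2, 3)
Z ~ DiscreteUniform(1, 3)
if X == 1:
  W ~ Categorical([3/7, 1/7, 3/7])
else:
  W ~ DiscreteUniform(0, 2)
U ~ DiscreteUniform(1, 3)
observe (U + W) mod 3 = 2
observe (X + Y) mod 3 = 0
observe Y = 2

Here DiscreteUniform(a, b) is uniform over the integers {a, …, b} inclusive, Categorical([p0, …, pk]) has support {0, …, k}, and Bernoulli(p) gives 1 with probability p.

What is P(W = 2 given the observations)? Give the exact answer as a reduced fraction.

P(W = 2 | obs) = 3/7

Enumerate traces; 9 have nonzero weight after conditioning:
  (X=1, Y=2, Z=1, W=0, U=2) weight 1/56
  (X=1, Y=2, Z=1, W=1, U=1) weight 1/168
  (X=1, Y=2, Z=1, W=2, U=3) weight 1/56
  (X=1, Y=2, Z=2, W=0, U=2) weight 1/56
  (X=1, Y=2, Z=2, W=1, U=1) weight 1/168
  (X=1, Y=2, Z=2, W=2, U=3) weight 1/56
  (X=1, Y=2, Z=3, W=0, U=2) weight 1/56
  (X=1, Y=2, Z=3, W=1, U=1) weight 1/168
  … 1 more
Group by W:
  weight(W=0) = 3/56
  weight(W=1) = 1/56
  weight(W=2) = 3/56
Total weight = 3/56 + 1/56 + 3/56 = 1/8
P(W=0 | obs) = 3/56 / 1/8 = 3/7
P(W=1 | obs) = 1/56 / 1/8 = 1/7
P(W=2 | obs) = 3/56 / 1/8 = 3/7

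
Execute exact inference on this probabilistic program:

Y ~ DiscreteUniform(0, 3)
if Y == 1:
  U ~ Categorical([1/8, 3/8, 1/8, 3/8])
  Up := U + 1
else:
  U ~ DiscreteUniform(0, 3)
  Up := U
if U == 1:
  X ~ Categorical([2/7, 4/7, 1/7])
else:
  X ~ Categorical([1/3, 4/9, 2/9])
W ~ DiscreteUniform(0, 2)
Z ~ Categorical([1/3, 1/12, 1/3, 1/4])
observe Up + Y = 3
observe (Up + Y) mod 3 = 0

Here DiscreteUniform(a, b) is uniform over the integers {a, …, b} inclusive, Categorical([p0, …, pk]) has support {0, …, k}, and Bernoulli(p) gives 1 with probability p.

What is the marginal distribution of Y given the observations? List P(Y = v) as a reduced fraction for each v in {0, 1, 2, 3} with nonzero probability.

P(Y=0) = 2/9, P(Y=1) = 1/3, P(Y=2) = 2/9, P(Y=3) = 2/9

Enumerate traces; 144 have nonzero weight after conditioning:
  (Y=0, U=3, X=0, W=0, Z=0) weight 1/432
  (Y=0, U=3, X=0, W=0, Z=1) weight 1/1728
  (Y=0, U=3, X=0, W=0, Z=2) weight 1/432
  (Y=0, U=3, X=0, W=0, Z=3) weight 1/576
  (Y=0, U=3, X=0, W=1, Z=0) weight 1/432
  (Y=0, U=3, X=0, W=1, Z=1) weight 1/1728
  (Y=0, U=3, X=0, W=1, Z=2) weight 1/432
  (Y=0, U=3, X=0, W=1, Z=3) weight 1/576
  (Y=1, U=1, X=0, W=0, Z=0) weight 1/336
  (Y=2, U=1, X=0, W=0, Z=0) weight 1/504
  … 134 more
Group by Y:
  weight(Y=0) = 1/16
  weight(Y=1) = 3/32
  weight(Y=2) = 1/16
  weight(Y=3) = 1/16
Total weight = 1/16 + 3/32 + 1/16 + 1/16 = 9/32
P(Y=0 | obs) = 1/16 / 9/32 = 2/9
P(Y=1 | obs) = 3/32 / 9/32 = 1/3
P(Y=2 | obs) = 1/16 / 9/32 = 2/9
P(Y=3 | obs) = 1/16 / 9/32 = 2/9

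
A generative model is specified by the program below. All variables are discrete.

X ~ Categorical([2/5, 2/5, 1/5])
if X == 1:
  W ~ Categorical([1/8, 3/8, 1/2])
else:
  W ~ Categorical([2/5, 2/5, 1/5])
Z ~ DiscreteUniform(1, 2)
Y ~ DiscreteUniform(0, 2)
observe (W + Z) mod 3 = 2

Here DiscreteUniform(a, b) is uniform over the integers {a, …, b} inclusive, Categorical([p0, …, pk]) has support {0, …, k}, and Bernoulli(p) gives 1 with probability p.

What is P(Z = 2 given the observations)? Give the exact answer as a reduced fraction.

Enumerate traces; 18 have nonzero weight after conditioning:
  (X=0, W=0, Z=2, Y=0) weight 2/75
  (X=0, W=0, Z=2, Y=1) weight 2/75
  (X=0, W=0, Z=2, Y=2) weight 2/75
  (X=0, W=1, Z=1, Y=0) weight 2/75
  (X=0, W=1, Z=1, Y=1) weight 2/75
  (X=0, W=1, Z=1, Y=2) weight 2/75
  (X=1, W=0, Z=2, Y=0) weight 1/120
  (X=1, W=0, Z=2, Y=1) weight 1/120
  … 10 more
Group by Z:
  weight(Z=1) = 39/200
  weight(Z=2) = 29/200
Total weight = 39/200 + 29/200 = 17/50
P(Z=1 | obs) = 39/200 / 17/50 = 39/68
P(Z=2 | obs) = 29/200 / 17/50 = 29/68

P(Z = 2 | obs) = 29/68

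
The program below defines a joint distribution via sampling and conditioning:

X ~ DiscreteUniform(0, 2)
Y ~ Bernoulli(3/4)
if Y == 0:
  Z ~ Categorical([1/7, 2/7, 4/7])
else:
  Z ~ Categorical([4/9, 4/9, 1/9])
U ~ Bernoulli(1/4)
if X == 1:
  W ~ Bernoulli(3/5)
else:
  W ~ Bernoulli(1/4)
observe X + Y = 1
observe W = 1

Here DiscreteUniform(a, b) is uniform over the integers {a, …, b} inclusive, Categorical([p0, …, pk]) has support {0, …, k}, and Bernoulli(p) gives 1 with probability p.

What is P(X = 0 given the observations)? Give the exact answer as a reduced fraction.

P(X = 0 | obs) = 5/9

Enumerate traces; 12 have nonzero weight after conditioning:
  (X=0, Y=1, Z=0, U=0, W=1) weight 1/48
  (X=0, Y=1, Z=0, U=1, W=1) weight 1/144
  (X=0, Y=1, Z=1, U=0, W=1) weight 1/48
  (X=0, Y=1, Z=1, U=1, W=1) weight 1/144
  (X=0, Y=1, Z=2, U=0, W=1) weight 1/192
  (X=0, Y=1, Z=2, U=1, W=1) weight 1/576
  (X=1, Y=0, Z=0, U=0, W=1) weight 3/560
  (X=1, Y=0, Z=0, U=1, W=1) weight 1/560
  … 4 more
Group by X:
  weight(X=0) = 1/16
  weight(X=1) = 1/20
Total weight = 1/16 + 1/20 = 9/80
P(X=0 | obs) = 1/16 / 9/80 = 5/9
P(X=1 | obs) = 1/20 / 9/80 = 4/9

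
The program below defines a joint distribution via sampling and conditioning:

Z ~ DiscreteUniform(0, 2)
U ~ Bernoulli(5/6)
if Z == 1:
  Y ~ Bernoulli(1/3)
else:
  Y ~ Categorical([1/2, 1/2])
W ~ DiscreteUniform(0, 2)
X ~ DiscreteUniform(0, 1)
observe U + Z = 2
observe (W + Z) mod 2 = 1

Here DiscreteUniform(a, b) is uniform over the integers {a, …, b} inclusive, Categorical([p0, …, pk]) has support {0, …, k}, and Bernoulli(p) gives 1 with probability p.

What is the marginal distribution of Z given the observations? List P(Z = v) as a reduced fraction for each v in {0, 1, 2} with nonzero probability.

P(Z=1) = 10/11, P(Z=2) = 1/11

Enumerate traces; 12 have nonzero weight after conditioning:
  (Z=1, U=1, Y=0, W=0, X=0) weight 5/162
  (Z=1, U=1, Y=0, W=0, X=1) weight 5/162
  (Z=1, U=1, Y=0, W=2, X=0) weight 5/162
  (Z=1, U=1, Y=0, W=2, X=1) weight 5/162
  (Z=1, U=1, Y=1, W=0, X=0) weight 5/324
  (Z=1, U=1, Y=1, W=0, X=1) weight 5/324
  (Z=1, U=1, Y=1, W=2, X=0) weight 5/324
  (Z=1, U=1, Y=1, W=2, X=1) weight 5/324
  (Z=2, U=0, Y=0, W=1, X=0) weight 1/216
  … 3 more
Group by Z:
  weight(Z=1) = 5/27
  weight(Z=2) = 1/54
Total weight = 5/27 + 1/54 = 11/54
P(Z=1 | obs) = 5/27 / 11/54 = 10/11
P(Z=2 | obs) = 1/54 / 11/54 = 1/11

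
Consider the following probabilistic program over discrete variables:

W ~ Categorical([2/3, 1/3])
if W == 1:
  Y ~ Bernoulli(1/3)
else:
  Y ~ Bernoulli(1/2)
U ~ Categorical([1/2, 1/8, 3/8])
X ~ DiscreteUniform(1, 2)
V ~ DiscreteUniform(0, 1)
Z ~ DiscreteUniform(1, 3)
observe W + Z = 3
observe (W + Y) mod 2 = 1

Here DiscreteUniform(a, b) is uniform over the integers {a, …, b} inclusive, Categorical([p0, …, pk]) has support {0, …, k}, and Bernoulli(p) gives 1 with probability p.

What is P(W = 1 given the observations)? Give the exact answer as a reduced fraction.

Enumerate traces; 24 have nonzero weight after conditioning:
  (W=0, Y=1, U=0, X=1, V=0, Z=3) weight 1/72
  (W=0, Y=1, U=0, X=1, V=1, Z=3) weight 1/72
  (W=0, Y=1, U=0, X=2, V=0, Z=3) weight 1/72
  (W=0, Y=1, U=0, X=2, V=1, Z=3) weight 1/72
  (W=0, Y=1, U=1, X=1, V=0, Z=3) weight 1/288
  (W=0, Y=1, U=1, X=1, V=1, Z=3) weight 1/288
  (W=0, Y=1, U=1, X=2, V=0, Z=3) weight 1/288
  (W=0, Y=1, U=1, X=2, V=1, Z=3) weight 1/288
  (W=1, Y=0, U=0, X=1, V=0, Z=2) weight 1/108
  … 15 more
Group by W:
  weight(W=0) = 1/9
  weight(W=1) = 2/27
Total weight = 1/9 + 2/27 = 5/27
P(W=0 | obs) = 1/9 / 5/27 = 3/5
P(W=1 | obs) = 2/27 / 5/27 = 2/5

P(W = 1 | obs) = 2/5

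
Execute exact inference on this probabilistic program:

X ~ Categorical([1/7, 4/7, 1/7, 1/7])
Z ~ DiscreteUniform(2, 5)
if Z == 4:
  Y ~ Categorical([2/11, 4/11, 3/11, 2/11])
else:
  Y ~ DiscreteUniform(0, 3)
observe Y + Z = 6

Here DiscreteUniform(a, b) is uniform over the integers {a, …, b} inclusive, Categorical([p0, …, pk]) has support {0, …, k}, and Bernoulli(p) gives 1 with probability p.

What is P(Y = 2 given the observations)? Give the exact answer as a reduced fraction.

Enumerate traces; 12 have nonzero weight after conditioning:
  (X=0, Z=3, Y=3) weight 1/112
  (X=0, Z=4, Y=2) weight 3/308
  (X=0, Z=5, Y=1) weight 1/112
  (X=1, Z=3, Y=3) weight 1/28
  (X=1, Z=4, Y=2) weight 3/77
  (X=1, Z=5, Y=1) weight 1/28
  (X=2, Z=3, Y=3) weight 1/112
  (X=2, Z=4, Y=2) weight 3/308
  … 4 more
Group by Y:
  weight(Y=1) = 1/16
  weight(Y=2) = 3/44
  weight(Y=3) = 1/16
Total weight = 1/16 + 3/44 + 1/16 = 17/88
P(Y=1 | obs) = 1/16 / 17/88 = 11/34
P(Y=2 | obs) = 3/44 / 17/88 = 6/17
P(Y=3 | obs) = 1/16 / 17/88 = 11/34

P(Y = 2 | obs) = 6/17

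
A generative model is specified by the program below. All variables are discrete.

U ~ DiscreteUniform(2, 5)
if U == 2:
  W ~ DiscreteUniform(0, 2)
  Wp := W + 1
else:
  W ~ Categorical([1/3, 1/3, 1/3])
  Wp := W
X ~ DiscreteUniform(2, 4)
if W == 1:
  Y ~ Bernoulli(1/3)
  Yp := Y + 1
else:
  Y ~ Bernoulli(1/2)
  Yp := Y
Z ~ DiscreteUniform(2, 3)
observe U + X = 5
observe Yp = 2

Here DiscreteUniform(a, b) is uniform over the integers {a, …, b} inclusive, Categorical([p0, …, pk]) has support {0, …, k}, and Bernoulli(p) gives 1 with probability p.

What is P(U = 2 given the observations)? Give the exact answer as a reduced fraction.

Enumerate traces; 4 have nonzero weight after conditioning:
  (U=2, W=1, X=3, Y=1, Z=2) weight 1/216
  (U=2, W=1, X=3, Y=1, Z=3) weight 1/216
  (U=3, W=1, X=2, Y=1, Z=2) weight 1/216
  (U=3, W=1, X=2, Y=1, Z=3) weight 1/216
Group by U:
  weight(U=2) = 1/108
  weight(U=3) = 1/108
Total weight = 1/108 + 1/108 = 1/54
P(U=2 | obs) = 1/108 / 1/54 = 1/2
P(U=3 | obs) = 1/108 / 1/54 = 1/2

P(U = 2 | obs) = 1/2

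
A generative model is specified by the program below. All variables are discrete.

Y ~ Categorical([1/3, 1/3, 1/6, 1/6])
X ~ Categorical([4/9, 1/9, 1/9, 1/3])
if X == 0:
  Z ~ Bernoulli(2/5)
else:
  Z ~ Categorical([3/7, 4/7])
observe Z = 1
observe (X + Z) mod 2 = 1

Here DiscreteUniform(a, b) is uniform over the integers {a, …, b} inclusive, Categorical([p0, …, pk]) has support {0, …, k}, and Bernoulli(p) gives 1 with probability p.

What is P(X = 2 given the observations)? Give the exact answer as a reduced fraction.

P(X = 2 | obs) = 5/19

Enumerate traces; 8 have nonzero weight after conditioning:
  (Y=0, X=0, Z=1) weight 8/135
  (Y=0, X=2, Z=1) weight 4/189
  (Y=1, X=0, Z=1) weight 8/135
  (Y=1, X=2, Z=1) weight 4/189
  (Y=2, X=0, Z=1) weight 4/135
  (Y=2, X=2, Z=1) weight 2/189
  (Y=3, X=0, Z=1) weight 4/135
  (Y=3, X=2, Z=1) weight 2/189
Group by X:
  weight(X=0) = 8/45
  weight(X=2) = 4/63
Total weight = 8/45 + 4/63 = 76/315
P(X=0 | obs) = 8/45 / 76/315 = 14/19
P(X=2 | obs) = 4/63 / 76/315 = 5/19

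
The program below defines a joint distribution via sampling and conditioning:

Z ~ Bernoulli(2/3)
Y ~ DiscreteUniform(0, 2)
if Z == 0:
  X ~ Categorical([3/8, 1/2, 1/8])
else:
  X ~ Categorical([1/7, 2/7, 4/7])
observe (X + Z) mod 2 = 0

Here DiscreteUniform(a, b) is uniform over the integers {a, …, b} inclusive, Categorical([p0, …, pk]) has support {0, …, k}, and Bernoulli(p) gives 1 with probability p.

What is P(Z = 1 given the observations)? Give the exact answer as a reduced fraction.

Enumerate traces; 9 have nonzero weight after conditioning:
  (Z=0, Y=0, X=0) weight 1/24
  (Z=0, Y=0, X=2) weight 1/72
  (Z=0, Y=1, X=0) weight 1/24
  (Z=0, Y=1, X=2) weight 1/72
  (Z=0, Y=2, X=0) weight 1/24
  (Z=0, Y=2, X=2) weight 1/72
  (Z=1, Y=0, X=1) weight 4/63
  (Z=1, Y=1, X=1) weight 4/63
  … 1 more
Group by Z:
  weight(Z=0) = 1/6
  weight(Z=1) = 4/21
Total weight = 1/6 + 4/21 = 5/14
P(Z=0 | obs) = 1/6 / 5/14 = 7/15
P(Z=1 | obs) = 4/21 / 5/14 = 8/15

P(Z = 1 | obs) = 8/15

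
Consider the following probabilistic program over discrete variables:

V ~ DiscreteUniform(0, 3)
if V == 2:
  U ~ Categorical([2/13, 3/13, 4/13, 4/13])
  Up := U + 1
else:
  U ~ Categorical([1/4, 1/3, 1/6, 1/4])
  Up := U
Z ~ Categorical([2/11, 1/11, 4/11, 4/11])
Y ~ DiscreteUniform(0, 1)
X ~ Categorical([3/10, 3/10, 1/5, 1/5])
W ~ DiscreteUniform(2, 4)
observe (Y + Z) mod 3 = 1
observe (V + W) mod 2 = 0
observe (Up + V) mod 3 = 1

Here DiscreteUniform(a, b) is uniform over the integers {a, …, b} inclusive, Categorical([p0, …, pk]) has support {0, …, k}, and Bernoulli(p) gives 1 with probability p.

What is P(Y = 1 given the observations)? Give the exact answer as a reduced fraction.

P(Y = 1 | obs) = 6/7

Enumerate traces; 84 have nonzero weight after conditioning:
  (V=0, U=1, Z=0, Y=1, X=0, W=2) weight 1/1320
  (V=0, U=1, Z=0, Y=1, X=0, W=4) weight 1/1320
  (V=0, U=1, Z=0, Y=1, X=1, W=2) weight 1/1320
  (V=0, U=1, Z=0, Y=1, X=1, W=4) weight 1/1320
  (V=0, U=1, Z=0, Y=1, X=2, W=2) weight 1/1980
  (V=0, U=1, Z=0, Y=1, X=2, W=4) weight 1/1980
  (V=0, U=1, Z=0, Y=1, X=3, W=2) weight 1/1980
  (V=0, U=1, Z=0, Y=1, X=3, W=4) weight 1/1980
  (V=0, U=1, Z=1, Y=0, X=0, W=2) weight 1/2640
  … 75 more
Group by Y:
  weight(Y=0) = 17/2288
  weight(Y=1) = 51/1144
Total weight = 17/2288 + 51/1144 = 119/2288
P(Y=0 | obs) = 17/2288 / 119/2288 = 1/7
P(Y=1 | obs) = 51/1144 / 119/2288 = 6/7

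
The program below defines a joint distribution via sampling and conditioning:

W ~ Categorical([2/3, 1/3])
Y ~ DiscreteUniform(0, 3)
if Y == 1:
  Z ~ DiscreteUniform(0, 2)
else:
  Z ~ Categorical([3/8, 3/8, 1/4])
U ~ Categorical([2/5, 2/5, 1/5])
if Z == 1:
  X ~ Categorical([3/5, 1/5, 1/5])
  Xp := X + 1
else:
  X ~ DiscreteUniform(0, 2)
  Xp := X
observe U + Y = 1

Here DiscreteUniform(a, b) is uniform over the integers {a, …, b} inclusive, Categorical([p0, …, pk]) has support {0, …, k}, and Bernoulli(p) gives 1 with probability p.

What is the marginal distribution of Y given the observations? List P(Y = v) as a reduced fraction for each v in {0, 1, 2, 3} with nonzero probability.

P(Y=0) = 1/2, P(Y=1) = 1/2

Enumerate traces; 36 have nonzero weight after conditioning:
  (W=0, Y=0, Z=0, U=1, X=0) weight 1/120
  (W=0, Y=0, Z=0, U=1, X=1) weight 1/120
  (W=0, Y=0, Z=0, U=1, X=2) weight 1/120
  (W=0, Y=0, Z=1, U=1, X=0) weight 3/200
  (W=0, Y=0, Z=1, U=1, X=1) weight 1/200
  (W=0, Y=0, Z=1, U=1, X=2) weight 1/200
  (W=0, Y=0, Z=2, U=1, X=0) weight 1/180
  (W=0, Y=0, Z=2, U=1, X=1) weight 1/180
  (W=0, Y=1, Z=0, U=0, X=0) weight 1/135
  … 27 more
Group by Y:
  weight(Y=0) = 1/10
  weight(Y=1) = 1/10
Total weight = 1/10 + 1/10 = 1/5
P(Y=0 | obs) = 1/10 / 1/5 = 1/2
P(Y=1 | obs) = 1/10 / 1/5 = 1/2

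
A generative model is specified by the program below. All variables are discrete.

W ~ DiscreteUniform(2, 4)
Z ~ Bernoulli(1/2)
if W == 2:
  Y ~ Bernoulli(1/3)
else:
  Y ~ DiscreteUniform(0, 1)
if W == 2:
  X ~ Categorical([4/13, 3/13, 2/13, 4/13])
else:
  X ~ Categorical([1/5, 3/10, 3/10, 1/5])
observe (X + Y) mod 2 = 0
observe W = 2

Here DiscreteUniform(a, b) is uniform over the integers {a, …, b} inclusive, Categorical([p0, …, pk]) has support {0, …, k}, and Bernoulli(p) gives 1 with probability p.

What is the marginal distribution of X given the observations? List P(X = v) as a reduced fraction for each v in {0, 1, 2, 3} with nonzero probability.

Enumerate traces; 8 have nonzero weight after conditioning:
  (W=2, Z=0, Y=0, X=0) weight 4/117
  (W=2, Z=0, Y=0, X=2) weight 2/117
  (W=2, Z=0, Y=1, X=1) weight 1/78
  (W=2, Z=0, Y=1, X=3) weight 2/117
  (W=2, Z=1, Y=0, X=0) weight 4/117
  (W=2, Z=1, Y=0, X=2) weight 2/117
  (W=2, Z=1, Y=1, X=1) weight 1/78
  (W=2, Z=1, Y=1, X=3) weight 2/117
Group by X:
  weight(X=0) = 8/117
  weight(X=1) = 1/39
  weight(X=2) = 4/117
  weight(X=3) = 4/117
Total weight = 8/117 + 1/39 + 4/117 + 4/117 = 19/117
P(X=0 | obs) = 8/117 / 19/117 = 8/19
P(X=1 | obs) = 1/39 / 19/117 = 3/19
P(X=2 | obs) = 4/117 / 19/117 = 4/19
P(X=3 | obs) = 4/117 / 19/117 = 4/19

P(X=0) = 8/19, P(X=1) = 3/19, P(X=2) = 4/19, P(X=3) = 4/19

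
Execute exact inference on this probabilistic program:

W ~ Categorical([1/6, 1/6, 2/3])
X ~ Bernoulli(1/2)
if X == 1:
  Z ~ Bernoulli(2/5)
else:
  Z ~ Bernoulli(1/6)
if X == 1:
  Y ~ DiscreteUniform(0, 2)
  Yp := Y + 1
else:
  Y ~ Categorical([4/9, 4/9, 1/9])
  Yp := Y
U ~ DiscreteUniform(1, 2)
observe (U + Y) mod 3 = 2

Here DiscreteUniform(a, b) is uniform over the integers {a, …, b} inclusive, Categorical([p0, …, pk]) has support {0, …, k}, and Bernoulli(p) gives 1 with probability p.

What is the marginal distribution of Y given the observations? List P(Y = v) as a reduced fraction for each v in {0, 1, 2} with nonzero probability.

Enumerate traces; 24 have nonzero weight after conditioning:
  (W=0, X=0, Z=0, Y=0, U=2) weight 5/324
  (W=0, X=0, Z=0, Y=1, U=1) weight 5/324
  (W=0, X=0, Z=1, Y=0, U=2) weight 1/324
  (W=0, X=0, Z=1, Y=1, U=1) weight 1/324
  (W=0, X=1, Z=0, Y=0, U=2) weight 1/120
  (W=0, X=1, Z=0, Y=1, U=1) weight 1/120
  (W=0, X=1, Z=1, Y=0, U=2) weight 1/180
  (W=0, X=1, Z=1, Y=1, U=1) weight 1/180
  … 16 more
Group by Y:
  weight(Y=0) = 7/36
  weight(Y=1) = 7/36
Total weight = 7/36 + 7/36 = 7/18
P(Y=0 | obs) = 7/36 / 7/18 = 1/2
P(Y=1 | obs) = 7/36 / 7/18 = 1/2

P(Y=0) = 1/2, P(Y=1) = 1/2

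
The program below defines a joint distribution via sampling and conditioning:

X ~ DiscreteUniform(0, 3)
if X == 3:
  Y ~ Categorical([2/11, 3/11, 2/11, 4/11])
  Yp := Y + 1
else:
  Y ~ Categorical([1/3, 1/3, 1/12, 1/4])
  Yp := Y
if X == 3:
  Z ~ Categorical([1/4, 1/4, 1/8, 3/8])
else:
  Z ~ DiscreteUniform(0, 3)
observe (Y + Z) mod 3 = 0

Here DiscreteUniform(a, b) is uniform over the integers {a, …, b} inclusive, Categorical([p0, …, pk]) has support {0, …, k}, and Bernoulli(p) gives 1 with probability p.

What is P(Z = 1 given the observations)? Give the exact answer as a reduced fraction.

Enumerate traces; 24 have nonzero weight after conditioning:
  (X=0, Y=0, Z=0) weight 1/48
  (X=0, Y=0, Z=3) weight 1/48
  (X=0, Y=1, Z=2) weight 1/48
  (X=0, Y=2, Z=1) weight 1/192
  (X=0, Y=3, Z=0) weight 1/64
  (X=0, Y=3, Z=3) weight 1/64
  (X=1, Y=0, Z=0) weight 1/48
  (X=1, Y=0, Z=3) weight 1/48
  … 16 more
Group by Z:
  weight(Z=0) = 101/704
  weight(Z=1) = 19/704
  weight(Z=2) = 25/352
  weight(Z=3) = 113/704
Total weight = 101/704 + 19/704 + 25/352 + 113/704 = 283/704
P(Z=0 | obs) = 101/704 / 283/704 = 101/283
P(Z=1 | obs) = 19/704 / 283/704 = 19/283
P(Z=2 | obs) = 25/352 / 283/704 = 50/283
P(Z=3 | obs) = 113/704 / 283/704 = 113/283

P(Z = 1 | obs) = 19/283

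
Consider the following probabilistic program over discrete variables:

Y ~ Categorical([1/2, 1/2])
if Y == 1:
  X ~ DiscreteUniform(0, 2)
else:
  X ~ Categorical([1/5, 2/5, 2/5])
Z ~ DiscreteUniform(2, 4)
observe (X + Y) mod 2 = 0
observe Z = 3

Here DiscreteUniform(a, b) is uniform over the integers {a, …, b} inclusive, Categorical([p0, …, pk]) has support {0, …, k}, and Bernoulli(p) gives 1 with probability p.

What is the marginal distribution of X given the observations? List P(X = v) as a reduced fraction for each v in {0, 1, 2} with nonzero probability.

Enumerate traces; 3 have nonzero weight after conditioning:
  (Y=0, X=0, Z=3) weight 1/30
  (Y=0, X=2, Z=3) weight 1/15
  (Y=1, X=1, Z=3) weight 1/18
Group by X:
  weight(X=0) = 1/30
  weight(X=1) = 1/18
  weight(X=2) = 1/15
Total weight = 1/30 + 1/18 + 1/15 = 7/45
P(X=0 | obs) = 1/30 / 7/45 = 3/14
P(X=1 | obs) = 1/18 / 7/45 = 5/14
P(X=2 | obs) = 1/15 / 7/45 = 3/7

P(X=0) = 3/14, P(X=1) = 5/14, P(X=2) = 3/7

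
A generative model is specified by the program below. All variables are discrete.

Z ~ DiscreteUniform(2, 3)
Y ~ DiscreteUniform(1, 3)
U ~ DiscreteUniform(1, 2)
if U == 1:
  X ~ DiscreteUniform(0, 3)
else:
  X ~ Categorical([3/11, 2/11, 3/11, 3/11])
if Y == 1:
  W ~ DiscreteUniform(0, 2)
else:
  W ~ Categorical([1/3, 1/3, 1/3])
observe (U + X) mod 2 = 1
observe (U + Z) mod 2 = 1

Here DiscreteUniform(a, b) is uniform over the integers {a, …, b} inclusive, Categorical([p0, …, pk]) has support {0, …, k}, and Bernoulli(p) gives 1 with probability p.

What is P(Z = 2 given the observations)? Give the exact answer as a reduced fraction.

Enumerate traces; 36 have nonzero weight after conditioning:
  (Z=2, Y=1, U=1, X=0, W=0) weight 1/144
  (Z=2, Y=1, U=1, X=0, W=1) weight 1/144
  (Z=2, Y=1, U=1, X=0, W=2) weight 1/144
  (Z=2, Y=1, U=1, X=2, W=0) weight 1/144
  (Z=2, Y=1, U=1, X=2, W=1) weight 1/144
  (Z=2, Y=1, U=1, X=2, W=2) weight 1/144
  (Z=2, Y=2, U=1, X=0, W=0) weight 1/144
  (Z=2, Y=2, U=1, X=0, W=1) weight 1/144
  (Z=3, Y=1, U=2, X=1, W=0) weight 1/198
  … 27 more
Group by Z:
  weight(Z=2) = 1/8
  weight(Z=3) = 5/44
Total weight = 1/8 + 5/44 = 21/88
P(Z=2 | obs) = 1/8 / 21/88 = 11/21
P(Z=3 | obs) = 5/44 / 21/88 = 10/21

P(Z = 2 | obs) = 11/21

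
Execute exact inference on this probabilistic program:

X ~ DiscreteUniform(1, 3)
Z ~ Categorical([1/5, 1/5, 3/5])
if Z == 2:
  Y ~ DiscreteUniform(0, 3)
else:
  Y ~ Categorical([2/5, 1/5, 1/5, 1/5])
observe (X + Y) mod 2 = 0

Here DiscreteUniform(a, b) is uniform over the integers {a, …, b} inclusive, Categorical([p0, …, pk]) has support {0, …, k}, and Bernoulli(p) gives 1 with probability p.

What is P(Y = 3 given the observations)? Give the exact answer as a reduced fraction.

Enumerate traces; 18 have nonzero weight after conditioning:
  (X=1, Z=0, Y=1) weight 1/75
  (X=1, Z=0, Y=3) weight 1/75
  (X=1, Z=1, Y=1) weight 1/75
  (X=1, Z=1, Y=3) weight 1/75
  (X=1, Z=2, Y=1) weight 1/20
  (X=1, Z=2, Y=3) weight 1/20
  (X=2, Z=0, Y=0) weight 2/75
  (X=2, Z=0, Y=2) weight 1/75
  … 10 more
Group by Y:
  weight(Y=0) = 31/300
  weight(Y=1) = 23/150
  weight(Y=2) = 23/300
  weight(Y=3) = 23/150
Total weight = 31/300 + 23/150 + 23/300 + 23/150 = 73/150
P(Y=0 | obs) = 31/300 / 73/150 = 31/146
P(Y=1 | obs) = 23/150 / 73/150 = 23/73
P(Y=2 | obs) = 23/300 / 73/150 = 23/146
P(Y=3 | obs) = 23/150 / 73/150 = 23/73

P(Y = 3 | obs) = 23/73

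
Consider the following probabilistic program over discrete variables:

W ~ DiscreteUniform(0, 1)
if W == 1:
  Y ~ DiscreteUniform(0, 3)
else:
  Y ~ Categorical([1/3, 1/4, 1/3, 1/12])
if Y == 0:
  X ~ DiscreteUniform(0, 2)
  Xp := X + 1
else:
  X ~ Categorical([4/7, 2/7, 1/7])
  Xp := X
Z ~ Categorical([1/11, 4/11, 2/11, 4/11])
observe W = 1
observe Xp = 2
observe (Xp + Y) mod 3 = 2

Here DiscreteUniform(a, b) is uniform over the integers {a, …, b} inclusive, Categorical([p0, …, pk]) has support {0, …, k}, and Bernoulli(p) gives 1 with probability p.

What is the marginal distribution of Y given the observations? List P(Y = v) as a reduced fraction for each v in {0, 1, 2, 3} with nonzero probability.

P(Y=0) = 7/10, P(Y=3) = 3/10

Enumerate traces; 8 have nonzero weight after conditioning:
  (W=1, Y=0, X=1, Z=0) weight 1/264
  (W=1, Y=0, X=1, Z=1) weight 1/66
  (W=1, Y=0, X=1, Z=2) weight 1/132
  (W=1, Y=0, X=1, Z=3) weight 1/66
  (W=1, Y=3, X=2, Z=0) weight 1/616
  (W=1, Y=3, X=2, Z=1) weight 1/154
  (W=1, Y=3, X=2, Z=2) weight 1/308
  (W=1, Y=3, X=2, Z=3) weight 1/154
Group by Y:
  weight(Y=0) = 1/24
  weight(Y=3) = 1/56
Total weight = 1/24 + 1/56 = 5/84
P(Y=0 | obs) = 1/24 / 5/84 = 7/10
P(Y=3 | obs) = 1/56 / 5/84 = 3/10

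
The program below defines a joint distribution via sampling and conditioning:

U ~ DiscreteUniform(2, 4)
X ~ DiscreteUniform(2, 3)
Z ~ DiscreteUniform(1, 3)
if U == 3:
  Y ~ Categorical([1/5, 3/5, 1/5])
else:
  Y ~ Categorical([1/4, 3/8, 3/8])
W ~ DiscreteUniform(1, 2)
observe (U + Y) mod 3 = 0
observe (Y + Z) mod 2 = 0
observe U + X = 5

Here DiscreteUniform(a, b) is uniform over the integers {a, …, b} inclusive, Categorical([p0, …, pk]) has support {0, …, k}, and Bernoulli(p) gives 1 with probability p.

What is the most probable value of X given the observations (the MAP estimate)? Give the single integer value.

Enumerate traces; 6 have nonzero weight after conditioning:
  (U=2, X=3, Z=1, Y=1, W=1) weight 1/96
  (U=2, X=3, Z=1, Y=1, W=2) weight 1/96
  (U=2, X=3, Z=3, Y=1, W=1) weight 1/96
  (U=2, X=3, Z=3, Y=1, W=2) weight 1/96
  (U=3, X=2, Z=2, Y=0, W=1) weight 1/180
  (U=3, X=2, Z=2, Y=0, W=2) weight 1/180
Group by X:
  weight(X=2) = 1/90
  weight(X=3) = 1/24
Total weight = 1/90 + 1/24 = 19/360
P(X=2 | obs) = 1/90 / 19/360 = 4/19
P(X=3 | obs) = 1/24 / 19/360 = 15/19
argmax = 3

argmax_v P(X = v | obs) = 3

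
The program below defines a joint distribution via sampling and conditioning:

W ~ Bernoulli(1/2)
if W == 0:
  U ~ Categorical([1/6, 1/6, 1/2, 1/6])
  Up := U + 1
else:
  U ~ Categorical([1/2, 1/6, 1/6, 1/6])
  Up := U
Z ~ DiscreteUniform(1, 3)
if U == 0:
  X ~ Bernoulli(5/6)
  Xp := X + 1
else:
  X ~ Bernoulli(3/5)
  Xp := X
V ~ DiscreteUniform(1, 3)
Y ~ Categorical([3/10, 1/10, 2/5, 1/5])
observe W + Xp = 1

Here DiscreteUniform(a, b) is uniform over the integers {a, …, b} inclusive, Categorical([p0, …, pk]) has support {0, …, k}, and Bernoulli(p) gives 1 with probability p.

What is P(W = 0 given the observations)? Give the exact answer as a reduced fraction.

P(W = 0 | obs) = 95/131

Enumerate traces; 252 have nonzero weight after conditioning:
  (W=0, U=0, Z=1, X=0, V=1, Y=0) weight 1/2160
  (W=0, U=0, Z=1, X=0, V=1, Y=1) weight 1/6480
  (W=0, U=0, Z=1, X=0, V=1, Y=2) weight 1/1620
  (W=0, U=0, Z=1, X=0, V=1, Y=3) weight 1/3240
  (W=0, U=0, Z=1, X=0, V=2, Y=0) weight 1/2160
  (W=0, U=0, Z=1, X=0, V=2, Y=1) weight 1/6480
  (W=0, U=0, Z=1, X=0, V=2, Y=2) weight 1/1620
  (W=0, U=0, Z=1, X=0, V=2, Y=3) weight 1/3240
  (W=1, U=1, Z=1, X=0, V=1, Y=0) weight 1/900
  … 243 more
Group by W:
  weight(W=0) = 19/72
  weight(W=1) = 1/10
Total weight = 19/72 + 1/10 = 131/360
P(W=0 | obs) = 19/72 / 131/360 = 95/131
P(W=1 | obs) = 1/10 / 131/360 = 36/131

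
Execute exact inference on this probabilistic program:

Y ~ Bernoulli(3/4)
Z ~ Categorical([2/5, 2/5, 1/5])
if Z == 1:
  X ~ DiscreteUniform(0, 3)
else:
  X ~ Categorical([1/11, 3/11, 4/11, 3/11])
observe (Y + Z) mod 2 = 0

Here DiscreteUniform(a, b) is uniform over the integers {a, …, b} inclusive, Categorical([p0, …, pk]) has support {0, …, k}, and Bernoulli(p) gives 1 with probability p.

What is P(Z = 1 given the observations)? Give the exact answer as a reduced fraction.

P(Z = 1 | obs) = 2/3

Enumerate traces; 12 have nonzero weight after conditioning:
  (Y=0, Z=0, X=0) weight 1/110
  (Y=0, Z=0, X=1) weight 3/110
  (Y=0, Z=0, X=2) weight 2/55
  (Y=0, Z=0, X=3) weight 3/110
  (Y=0, Z=2, X=0) weight 1/220
  (Y=0, Z=2, X=1) weight 3/220
  (Y=0, Z=2, X=2) weight 1/55
  (Y=0, Z=2, X=3) weight 3/220
  (Y=1, Z=1, X=0) weight 3/40
  … 3 more
Group by Z:
  weight(Z=0) = 1/10
  weight(Z=1) = 3/10
  weight(Z=2) = 1/20
Total weight = 1/10 + 3/10 + 1/20 = 9/20
P(Z=0 | obs) = 1/10 / 9/20 = 2/9
P(Z=1 | obs) = 3/10 / 9/20 = 2/3
P(Z=2 | obs) = 1/20 / 9/20 = 1/9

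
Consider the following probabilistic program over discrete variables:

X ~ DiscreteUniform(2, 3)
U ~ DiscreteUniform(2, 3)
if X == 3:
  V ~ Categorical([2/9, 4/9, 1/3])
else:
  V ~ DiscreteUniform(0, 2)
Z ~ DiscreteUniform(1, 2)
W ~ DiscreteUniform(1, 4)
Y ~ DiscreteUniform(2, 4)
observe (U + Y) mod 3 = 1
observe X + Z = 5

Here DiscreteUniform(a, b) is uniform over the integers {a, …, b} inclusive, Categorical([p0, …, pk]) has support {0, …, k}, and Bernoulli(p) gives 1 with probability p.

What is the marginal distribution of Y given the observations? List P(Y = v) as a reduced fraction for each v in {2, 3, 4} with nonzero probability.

P(Y=2) = 1/2, P(Y=4) = 1/2

Enumerate traces; 24 have nonzero weight after conditioning:
  (X=3, U=2, V=0, Z=2, W=1, Y=2) weight 1/432
  (X=3, U=2, V=0, Z=2, W=2, Y=2) weight 1/432
  (X=3, U=2, V=0, Z=2, W=3, Y=2) weight 1/432
  (X=3, U=2, V=0, Z=2, W=4, Y=2) weight 1/432
  (X=3, U=2, V=1, Z=2, W=1, Y=2) weight 1/216
  (X=3, U=2, V=1, Z=2, W=2, Y=2) weight 1/216
  (X=3, U=2, V=1, Z=2, W=3, Y=2) weight 1/216
  (X=3, U=2, V=1, Z=2, W=4, Y=2) weight 1/216
  (X=3, U=3, V=0, Z=2, W=1, Y=4) weight 1/432
  … 15 more
Group by Y:
  weight(Y=2) = 1/24
  weight(Y=4) = 1/24
Total weight = 1/24 + 1/24 = 1/12
P(Y=2 | obs) = 1/24 / 1/12 = 1/2
P(Y=4 | obs) = 1/24 / 1/12 = 1/2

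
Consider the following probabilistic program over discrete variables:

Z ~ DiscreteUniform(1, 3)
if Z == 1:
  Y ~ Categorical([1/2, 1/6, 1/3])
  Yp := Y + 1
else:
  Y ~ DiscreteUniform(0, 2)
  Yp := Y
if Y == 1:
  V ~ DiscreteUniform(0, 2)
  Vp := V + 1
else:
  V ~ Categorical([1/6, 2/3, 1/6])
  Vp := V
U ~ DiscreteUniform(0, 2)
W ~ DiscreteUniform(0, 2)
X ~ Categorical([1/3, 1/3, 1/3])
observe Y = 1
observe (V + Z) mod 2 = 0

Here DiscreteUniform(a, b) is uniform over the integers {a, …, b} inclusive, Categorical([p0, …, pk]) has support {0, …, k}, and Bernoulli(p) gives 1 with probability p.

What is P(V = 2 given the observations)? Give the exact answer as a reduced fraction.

Enumerate traces; 108 have nonzero weight after conditioning:
  (Z=1, Y=1, V=1, U=0, W=0, X=0) weight 1/1458
  (Z=1, Y=1, V=1, U=0, W=0, X=1) weight 1/1458
  (Z=1, Y=1, V=1, U=0, W=0, X=2) weight 1/1458
  (Z=1, Y=1, V=1, U=0, W=1, X=0) weight 1/1458
  (Z=1, Y=1, V=1, U=0, W=1, X=1) weight 1/1458
  (Z=1, Y=1, V=1, U=0, W=1, X=2) weight 1/1458
  (Z=1, Y=1, V=1, U=0, W=2, X=0) weight 1/1458
  (Z=1, Y=1, V=1, U=0, W=2, X=1) weight 1/1458
  (Z=2, Y=1, V=0, U=0, W=0, X=0) weight 1/729
  (Z=2, Y=1, V=2, U=0, W=0, X=0) weight 1/729
  … 98 more
Group by V:
  weight(V=0) = 1/27
  weight(V=1) = 1/18
  weight(V=2) = 1/27
Total weight = 1/27 + 1/18 + 1/27 = 7/54
P(V=0 | obs) = 1/27 / 7/54 = 2/7
P(V=1 | obs) = 1/18 / 7/54 = 3/7
P(V=2 | obs) = 1/27 / 7/54 = 2/7

P(V = 2 | obs) = 2/7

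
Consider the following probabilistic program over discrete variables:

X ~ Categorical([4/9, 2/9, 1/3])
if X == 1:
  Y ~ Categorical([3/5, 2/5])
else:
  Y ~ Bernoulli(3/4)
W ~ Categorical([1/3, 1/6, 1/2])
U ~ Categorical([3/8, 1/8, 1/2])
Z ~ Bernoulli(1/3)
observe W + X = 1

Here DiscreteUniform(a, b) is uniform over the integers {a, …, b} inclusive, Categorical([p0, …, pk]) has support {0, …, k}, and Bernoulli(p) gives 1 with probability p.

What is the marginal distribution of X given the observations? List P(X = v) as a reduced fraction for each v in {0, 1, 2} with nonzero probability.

P(X=0) = 1/2, P(X=1) = 1/2

Enumerate traces; 24 have nonzero weight after conditioning:
  (X=0, Y=0, W=1, U=0, Z=0) weight 1/216
  (X=0, Y=0, W=1, U=0, Z=1) weight 1/432
  (X=0, Y=0, W=1, U=1, Z=0) weight 1/648
  (X=0, Y=0, W=1, U=1, Z=1) weight 1/1296
  (X=0, Y=0, W=1, U=2, Z=0) weight 1/162
  (X=0, Y=0, W=1, U=2, Z=1) weight 1/324
  (X=0, Y=1, W=1, U=0, Z=0) weight 1/72
  (X=0, Y=1, W=1, U=0, Z=1) weight 1/144
  (X=1, Y=0, W=0, U=0, Z=0) weight 1/90
  … 15 more
Group by X:
  weight(X=0) = 2/27
  weight(X=1) = 2/27
Total weight = 2/27 + 2/27 = 4/27
P(X=0 | obs) = 2/27 / 4/27 = 1/2
P(X=1 | obs) = 2/27 / 4/27 = 1/2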